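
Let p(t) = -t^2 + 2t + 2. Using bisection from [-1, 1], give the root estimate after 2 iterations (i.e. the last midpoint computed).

m = 0, p(m) = 2 (+); new bracket [-1, 0]
m = -0.5, p(m) = 0.75 (+); new bracket [-1, -0.5]

-0.5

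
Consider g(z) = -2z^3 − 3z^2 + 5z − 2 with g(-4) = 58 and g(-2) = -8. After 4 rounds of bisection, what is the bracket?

[-2.625, -2.5]

m = -3, g(m) = 10 (+); new bracket [-3, -2]
m = -2.5, g(m) = -2 (−); new bracket [-3, -2.5]
m = -2.75, g(m) = 3.15625 (+); new bracket [-2.75, -2.5]
m = -2.625, g(m) = 0.3789 (+); new bracket [-2.625, -2.5]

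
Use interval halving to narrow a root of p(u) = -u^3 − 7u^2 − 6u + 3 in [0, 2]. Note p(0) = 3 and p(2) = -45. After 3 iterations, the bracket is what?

midpoint 1: p = -11 < 0 → [0, 1]
midpoint 0.5: p = -1.875 < 0 → [0, 0.5]
midpoint 0.25: p = 1.046875 > 0 → [0.25, 0.5]

[0.25, 0.5]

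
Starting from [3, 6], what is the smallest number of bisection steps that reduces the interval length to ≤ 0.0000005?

23

Width after n steps is 3/2^n. Need 2^n ≥ 3/0.0000005 = 6000000.
2^22 = 4194304 < 6000000 ≤ 2^23 = 8388608, so n = 23.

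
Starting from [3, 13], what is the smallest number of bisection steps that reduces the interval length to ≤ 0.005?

Width after n steps is 10/2^n. Need 2^n ≥ 10/0.005 = 2000.
2^10 = 1024 < 2000 ≤ 2^11 = 2048, so n = 11.

11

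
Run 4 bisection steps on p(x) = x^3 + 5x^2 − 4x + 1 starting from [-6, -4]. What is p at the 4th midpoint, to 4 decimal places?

3.7246

m = -5, p(m) = 21 (+); new bracket [-6, -5]
m = -5.5, p(m) = 7.875 (+); new bracket [-6, -5.5]
m = -5.75, p(m) = -0.796875 (−); new bracket [-5.75, -5.5]
m = -5.625, p(m) = 3.7246 (+); new bracket [-5.75, -5.625]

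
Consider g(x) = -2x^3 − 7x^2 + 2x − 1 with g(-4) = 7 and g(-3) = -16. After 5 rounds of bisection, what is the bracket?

g(-3.5) = -8 < 0, so the root lies in [-4, -3.5]
g(-3.75) = -1.46875 < 0, so the root lies in [-4, -3.75]
g(-3.875) = 2.511719 > 0, so the root lies in [-3.875, -3.75]
g(-3.8125) = 0.4595 > 0, so the root lies in [-3.8125, -3.75]
g(-3.78125) = -0.52 < 0, so the root lies in [-3.8125, -3.78125]

[-3.8125, -3.78125]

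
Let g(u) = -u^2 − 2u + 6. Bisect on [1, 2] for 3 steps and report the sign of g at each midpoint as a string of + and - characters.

midpoint 1.5: g = 0.75 > 0 → [1.5, 2]
midpoint 1.75: g = -0.5625 < 0 → [1.5, 1.75]
midpoint 1.625: g = 0.109375 > 0 → [1.625, 1.75]

+-+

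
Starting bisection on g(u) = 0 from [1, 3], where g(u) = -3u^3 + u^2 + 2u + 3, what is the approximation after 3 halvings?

1.25

g(2) = -13 < 0, so the root lies in [1, 2]
g(1.5) = -1.875 < 0, so the root lies in [1, 1.5]
g(1.25) = 1.203125 > 0, so the root lies in [1.25, 1.5]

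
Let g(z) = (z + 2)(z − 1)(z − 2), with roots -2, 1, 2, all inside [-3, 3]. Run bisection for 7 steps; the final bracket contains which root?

-2

z = 0 gives g = 4, positive; keep [-3, 0]
z = -1.5 gives g = 4.375, positive; keep [-3, -1.5]
z = -2.25 gives g = -3.453125, negative; keep [-2.25, -1.5]
z = -1.875 gives g = 1.3926, positive; keep [-2.25, -1.875]
z = -2.0625 gives g = -0.7776, negative; keep [-2.0625, -1.875]
z = -1.96875 gives g = 0.3682, positive; keep [-2.0625, -1.96875]
z = -2.015625 gives g = -0.1892, negative; keep [-2.015625, -1.96875]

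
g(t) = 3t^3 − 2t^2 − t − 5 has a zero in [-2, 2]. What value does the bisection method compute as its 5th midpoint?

1.625

t = 0 gives g = -5, negative; keep [0, 2]
t = 1 gives g = -5, negative; keep [1, 2]
t = 1.5 gives g = -0.875, negative; keep [1.5, 2]
t = 1.75 gives g = 3.2031, positive; keep [1.5, 1.75]
t = 1.625 gives g = 0.9668, positive; keep [1.5, 1.625]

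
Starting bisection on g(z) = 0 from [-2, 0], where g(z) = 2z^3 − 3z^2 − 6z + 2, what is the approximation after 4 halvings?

-1.375

midpoint -1: g = 3 > 0 → [-2, -1]
midpoint -1.5: g = -2.5 < 0 → [-1.5, -1]
midpoint -1.25: g = 0.90625 > 0 → [-1.5, -1.25]
midpoint -1.375: g = -0.6211 < 0 → [-1.375, -1.25]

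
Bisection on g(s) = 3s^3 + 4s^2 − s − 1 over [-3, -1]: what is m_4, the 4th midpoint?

m = -2, g(m) = -7 (−); new bracket [-2, -1]
m = -1.5, g(m) = -0.625 (−); new bracket [-1.5, -1]
m = -1.25, g(m) = 0.640625 (+); new bracket [-1.5, -1.25]
m = -1.375, g(m) = 0.1387 (+); new bracket [-1.5, -1.375]

-1.375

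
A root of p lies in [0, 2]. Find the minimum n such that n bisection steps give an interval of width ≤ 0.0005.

12

Width after n steps is 2/2^n. Need 2^n ≥ 2/0.0005 = 4000.
2^11 = 2048 < 4000 ≤ 2^12 = 4096, so n = 12.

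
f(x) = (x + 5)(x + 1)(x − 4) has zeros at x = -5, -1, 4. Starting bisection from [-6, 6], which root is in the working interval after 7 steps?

4

x = 0 gives f = -20, negative; keep [0, 6]
x = 3 gives f = -32, negative; keep [3, 6]
x = 4.5 gives f = 26.125, positive; keep [3, 4.5]
x = 3.75 gives f = -10.3906, negative; keep [3.75, 4.5]
x = 4.125 gives f = 5.8457, positive; keep [3.75, 4.125]
x = 3.9375 gives f = -2.7581, negative; keep [3.9375, 4.125]
x = 4.03125 gives f = 1.42, positive; keep [3.9375, 4.03125]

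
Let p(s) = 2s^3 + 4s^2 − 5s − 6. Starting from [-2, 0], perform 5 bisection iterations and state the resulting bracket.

[-0.875, -0.8125]

p(-1) = 1 > 0, so the root lies in [-1, 0]
p(-0.5) = -2.75 < 0, so the root lies in [-1, -0.5]
p(-0.75) = -0.84375 < 0, so the root lies in [-1, -0.75]
p(-0.875) = 0.0977 > 0, so the root lies in [-0.875, -0.75]
p(-0.8125) = -0.3696 < 0, so the root lies in [-0.875, -0.8125]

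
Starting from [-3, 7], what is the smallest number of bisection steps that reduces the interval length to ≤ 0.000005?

21

Width after n steps is 10/2^n. Need 2^n ≥ 10/0.000005 = 2000000.
2^20 = 1048576 < 2000000 ≤ 2^21 = 2097152, so n = 21.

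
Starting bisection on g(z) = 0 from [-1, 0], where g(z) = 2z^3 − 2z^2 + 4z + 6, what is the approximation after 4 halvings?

z = -0.5 gives g = 3.25, positive; keep [-1, -0.5]
z = -0.75 gives g = 1.03125, positive; keep [-1, -0.75]
z = -0.875 gives g = -0.371094, negative; keep [-0.875, -0.75]
z = -0.8125 gives g = 0.3569, positive; keep [-0.875, -0.8125]

-0.8125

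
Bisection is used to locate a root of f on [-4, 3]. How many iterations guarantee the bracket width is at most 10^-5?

20

Width after n steps is 7/2^n. Need 2^n ≥ 7/10^-5 = 700000.
2^19 = 524288 < 700000 ≤ 2^20 = 1048576, so n = 20.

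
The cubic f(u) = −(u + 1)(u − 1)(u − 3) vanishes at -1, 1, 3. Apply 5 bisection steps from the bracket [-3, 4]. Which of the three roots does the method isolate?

-1

f(0.5) = -1.875 < 0, so the root lies in [-3, 0.5]
f(-1.25) = 2.390625 > 0, so the root lies in [-1.25, 0.5]
f(-0.375) = -2.900391 < 0, so the root lies in [-1.25, -0.375]
f(-0.8125) = -1.2957 < 0, so the root lies in [-1.25, -0.8125]
f(-1.03125) = 0.2559 > 0, so the root lies in [-1.03125, -0.8125]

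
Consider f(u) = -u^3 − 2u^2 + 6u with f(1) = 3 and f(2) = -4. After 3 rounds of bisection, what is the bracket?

[1.625, 1.75]

f(1.5) = 1.125 > 0, so the root lies in [1.5, 2]
f(1.75) = -0.984375 < 0, so the root lies in [1.5, 1.75]
f(1.625) = 0.177734 > 0, so the root lies in [1.625, 1.75]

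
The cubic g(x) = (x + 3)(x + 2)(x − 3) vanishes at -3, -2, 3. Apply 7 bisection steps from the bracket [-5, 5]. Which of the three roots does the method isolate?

g(0) = -18 < 0, so the root lies in [0, 5]
g(2.5) = -12.375 < 0, so the root lies in [2.5, 5]
g(3.75) = 29.109375 > 0, so the root lies in [2.5, 3.75]
g(3.125) = 3.9238 > 0, so the root lies in [2.5, 3.125]
g(2.8125) = -5.2449 < 0, so the root lies in [2.8125, 3.125]
g(2.96875) = -0.9268 < 0, so the root lies in [2.96875, 3.125]
g(3.046875) = 1.4305 > 0, so the root lies in [2.96875, 3.046875]

3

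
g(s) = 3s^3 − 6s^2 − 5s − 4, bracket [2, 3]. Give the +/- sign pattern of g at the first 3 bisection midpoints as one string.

--+

m = 2.5, g(m) = -7.125 (−); new bracket [2.5, 3]
m = 2.75, g(m) = -0.734375 (−); new bracket [2.75, 3]
m = 2.875, g(m) = 3.322266 (+); new bracket [2.75, 2.875]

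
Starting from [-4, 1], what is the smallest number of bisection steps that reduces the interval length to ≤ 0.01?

9

Width after n steps is 5/2^n. Need 2^n ≥ 5/0.01 = 500.
2^8 = 256 < 500 ≤ 2^9 = 512, so n = 9.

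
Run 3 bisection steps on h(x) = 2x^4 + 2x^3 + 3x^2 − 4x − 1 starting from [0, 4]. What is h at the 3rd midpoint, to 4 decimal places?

-1.8750

midpoint 2: h = 51 > 0 → [0, 2]
midpoint 1: h = 2 > 0 → [0, 1]
midpoint 0.5: h = -1.875 < 0 → [0.5, 1]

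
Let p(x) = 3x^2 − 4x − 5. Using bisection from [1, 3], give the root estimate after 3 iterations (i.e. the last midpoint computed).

2.25

p(2) = -1 < 0, so the root lies in [2, 3]
p(2.5) = 3.75 > 0, so the root lies in [2, 2.5]
p(2.25) = 1.1875 > 0, so the root lies in [2, 2.25]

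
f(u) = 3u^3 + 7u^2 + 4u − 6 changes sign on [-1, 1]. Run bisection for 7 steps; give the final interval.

[0.625, 0.640625]

midpoint 0: f = -6 < 0 → [0, 1]
midpoint 0.5: f = -1.875 < 0 → [0.5, 1]
midpoint 0.75: f = 2.203125 > 0 → [0.5, 0.75]
midpoint 0.625: f = -0.0332 < 0 → [0.625, 0.75]
midpoint 0.6875: f = 1.0334 > 0 → [0.625, 0.6875]
midpoint 0.65625: f = 0.4875 > 0 → [0.625, 0.65625]
midpoint 0.640625: f = 0.224 > 0 → [0.625, 0.640625]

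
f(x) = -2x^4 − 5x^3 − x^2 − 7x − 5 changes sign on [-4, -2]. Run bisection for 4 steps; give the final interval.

[-2.75, -2.625]

midpoint -3: f = -20 < 0 → [-3, -2]
midpoint -2.5: f = 6.25 > 0 → [-3, -2.5]
midpoint -2.75: f = -3.710938 < 0 → [-2.75, -2.5]
midpoint -2.625: f = 1.9624 > 0 → [-2.75, -2.625]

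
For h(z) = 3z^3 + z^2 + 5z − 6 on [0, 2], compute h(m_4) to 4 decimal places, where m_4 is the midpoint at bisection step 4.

1.1504

h(1) = 3 > 0, so the root lies in [0, 1]
h(0.5) = -2.875 < 0, so the root lies in [0.5, 1]
h(0.75) = -0.421875 < 0, so the root lies in [0.75, 1]
h(0.875) = 1.1504 > 0, so the root lies in [0.75, 0.875]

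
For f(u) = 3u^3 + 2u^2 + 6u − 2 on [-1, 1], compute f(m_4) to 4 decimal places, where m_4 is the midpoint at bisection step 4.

0.6895

f(0) = -2 < 0, so the root lies in [0, 1]
f(0.5) = 1.875 > 0, so the root lies in [0, 0.5]
f(0.25) = -0.328125 < 0, so the root lies in [0.25, 0.5]
f(0.375) = 0.6895 > 0, so the root lies in [0.25, 0.375]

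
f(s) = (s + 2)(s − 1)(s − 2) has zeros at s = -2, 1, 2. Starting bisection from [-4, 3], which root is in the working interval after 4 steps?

f(-0.5) = 5.625 > 0, so the root lies in [-4, -0.5]
f(-2.25) = -3.453125 < 0, so the root lies in [-2.25, -0.5]
f(-1.375) = 5.009766 > 0, so the root lies in [-2.25, -1.375]
f(-1.8125) = 2.0105 > 0, so the root lies in [-2.25, -1.8125]

-2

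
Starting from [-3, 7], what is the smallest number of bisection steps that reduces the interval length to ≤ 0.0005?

Width after n steps is 10/2^n. Need 2^n ≥ 10/0.0005 = 20000.
2^14 = 16384 < 20000 ≤ 2^15 = 32768, so n = 15.

15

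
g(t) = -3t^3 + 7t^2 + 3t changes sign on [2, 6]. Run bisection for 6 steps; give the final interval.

g(4) = -68 < 0, so the root lies in [2, 4]
g(3) = -9 < 0, so the root lies in [2, 3]
g(2.5) = 4.375 > 0, so the root lies in [2.5, 3]
g(2.75) = -1.2031 < 0, so the root lies in [2.5, 2.75]
g(2.625) = 1.8457 > 0, so the root lies in [2.625, 2.75]
g(2.6875) = 0.3884 > 0, so the root lies in [2.6875, 2.75]

[2.6875, 2.75]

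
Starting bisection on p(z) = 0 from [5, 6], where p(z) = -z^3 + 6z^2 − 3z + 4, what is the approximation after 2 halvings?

5.75

m = 5.5, p(m) = 2.625 (+); new bracket [5.5, 6]
m = 5.75, p(m) = -4.984375 (−); new bracket [5.5, 5.75]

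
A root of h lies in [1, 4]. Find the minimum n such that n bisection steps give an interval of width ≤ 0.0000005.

Width after n steps is 3/2^n. Need 2^n ≥ 3/0.0000005 = 6000000.
2^22 = 4194304 < 6000000 ≤ 2^23 = 8388608, so n = 23.

23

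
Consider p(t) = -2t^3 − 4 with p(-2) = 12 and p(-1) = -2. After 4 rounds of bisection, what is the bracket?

[-1.3125, -1.25]

m = -1.5, p(m) = 2.75 (+); new bracket [-1.5, -1]
m = -1.25, p(m) = -0.09375 (−); new bracket [-1.5, -1.25]
m = -1.375, p(m) = 1.199219 (+); new bracket [-1.375, -1.25]
m = -1.3125, p(m) = 0.522 (+); new bracket [-1.3125, -1.25]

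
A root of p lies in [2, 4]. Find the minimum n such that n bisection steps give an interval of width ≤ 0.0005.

Width after n steps is 2/2^n. Need 2^n ≥ 2/0.0005 = 4000.
2^11 = 2048 < 4000 ≤ 2^12 = 4096, so n = 12.

12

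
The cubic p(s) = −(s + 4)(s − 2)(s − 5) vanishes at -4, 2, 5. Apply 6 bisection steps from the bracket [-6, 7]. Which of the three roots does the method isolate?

-4

m = 0.5, p(m) = -30.375 (−); new bracket [-6, 0.5]
m = -2.75, p(m) = -46.015625 (−); new bracket [-6, -2.75]
m = -4.375, p(m) = 22.412109 (+); new bracket [-4.375, -2.75]
m = -3.5625, p(m) = -20.8376 (−); new bracket [-4.375, -3.5625]
m = -3.96875, p(m) = -1.6729 (−); new bracket [-4.375, -3.96875]
m = -4.171875, p(m) = 9.7294 (+); new bracket [-4.171875, -3.96875]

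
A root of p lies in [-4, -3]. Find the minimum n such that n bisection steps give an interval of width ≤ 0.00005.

15

Width after n steps is 1/2^n. Need 2^n ≥ 1/0.00005 = 20000.
2^14 = 16384 < 20000 ≤ 2^15 = 32768, so n = 15.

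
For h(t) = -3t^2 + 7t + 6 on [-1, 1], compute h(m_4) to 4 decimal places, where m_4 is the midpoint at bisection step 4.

0.4531

m = 0, h(m) = 6 (+); new bracket [-1, 0]
m = -0.5, h(m) = 1.75 (+); new bracket [-1, -0.5]
m = -0.75, h(m) = -0.9375 (−); new bracket [-0.75, -0.5]
m = -0.625, h(m) = 0.4531 (+); new bracket [-0.75, -0.625]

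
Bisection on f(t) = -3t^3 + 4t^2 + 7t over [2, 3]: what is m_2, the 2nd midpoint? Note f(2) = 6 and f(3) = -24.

m = 2.5, f(m) = -4.375 (−); new bracket [2, 2.5]
m = 2.25, f(m) = 1.828125 (+); new bracket [2.25, 2.5]

2.25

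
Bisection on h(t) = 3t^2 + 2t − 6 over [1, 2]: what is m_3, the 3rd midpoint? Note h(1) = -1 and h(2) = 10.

h(1.5) = 3.75 > 0, so the root lies in [1, 1.5]
h(1.25) = 1.1875 > 0, so the root lies in [1, 1.25]
h(1.125) = 0.046875 > 0, so the root lies in [1, 1.125]

1.125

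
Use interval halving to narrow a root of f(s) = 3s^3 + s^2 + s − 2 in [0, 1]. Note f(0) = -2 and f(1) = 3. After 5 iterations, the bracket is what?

[0.65625, 0.6875]

f(0.5) = -0.875 < 0, so the root lies in [0.5, 1]
f(0.75) = 0.578125 > 0, so the root lies in [0.5, 0.75]
f(0.625) = -0.251953 < 0, so the root lies in [0.625, 0.75]
f(0.6875) = 0.135 > 0, so the root lies in [0.625, 0.6875]
f(0.65625) = -0.0652 < 0, so the root lies in [0.65625, 0.6875]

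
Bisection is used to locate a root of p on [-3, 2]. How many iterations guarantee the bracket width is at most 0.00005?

Width after n steps is 5/2^n. Need 2^n ≥ 5/0.00005 = 100000.
2^16 = 65536 < 100000 ≤ 2^17 = 131072, so n = 17.

17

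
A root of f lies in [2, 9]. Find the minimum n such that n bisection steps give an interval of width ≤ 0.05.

Width after n steps is 7/2^n. Need 2^n ≥ 7/0.05 = 140.
2^7 = 128 < 140 ≤ 2^8 = 256, so n = 8.

8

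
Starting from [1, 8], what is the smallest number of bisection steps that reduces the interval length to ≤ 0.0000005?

24

Width after n steps is 7/2^n. Need 2^n ≥ 7/0.0000005 = 14000000.
2^23 = 8388608 < 14000000 ≤ 2^24 = 16777216, so n = 24.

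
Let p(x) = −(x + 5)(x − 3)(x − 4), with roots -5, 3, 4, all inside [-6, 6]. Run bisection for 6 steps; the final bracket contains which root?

-5

midpoint 0: p = -60 < 0 → [-6, 0]
midpoint -3: p = -84 < 0 → [-6, -3]
midpoint -4.5: p = -31.875 < 0 → [-6, -4.5]
midpoint -5.25: p = 19.0781 > 0 → [-5.25, -4.5]
midpoint -4.875: p = -8.7363 < 0 → [-5.25, -4.875]
midpoint -5.0625: p = 4.5667 > 0 → [-5.0625, -4.875]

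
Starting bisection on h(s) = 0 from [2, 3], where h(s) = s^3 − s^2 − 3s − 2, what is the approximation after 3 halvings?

2.625

midpoint 2.5: h = -0.125 < 0 → [2.5, 3]
midpoint 2.75: h = 2.984375 > 0 → [2.5, 2.75]
midpoint 2.625: h = 1.322266 > 0 → [2.5, 2.625]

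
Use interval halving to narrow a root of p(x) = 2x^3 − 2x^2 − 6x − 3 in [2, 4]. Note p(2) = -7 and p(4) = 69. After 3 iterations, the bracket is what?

[2.25, 2.5]

x = 3 gives p = 15, positive; keep [2, 3]
x = 2.5 gives p = 0.75, positive; keep [2, 2.5]
x = 2.25 gives p = -3.84375, negative; keep [2.25, 2.5]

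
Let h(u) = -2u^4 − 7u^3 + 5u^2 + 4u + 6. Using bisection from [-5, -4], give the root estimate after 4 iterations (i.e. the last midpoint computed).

-4.0625

midpoint -4.5: h = -93 < 0 → [-4.5, -4]
midpoint -4.25: h = -35.835938 < 0 → [-4.25, -4]
midpoint -4.125: h = -13.158691 < 0 → [-4.125, -4]
midpoint -4.0625: h = -3.1585 < 0 → [-4.0625, -4]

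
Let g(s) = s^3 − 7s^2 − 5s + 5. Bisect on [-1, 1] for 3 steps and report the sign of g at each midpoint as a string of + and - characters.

++-

g(0) = 5 > 0, so the root lies in [0, 1]
g(0.5) = 0.875 > 0, so the root lies in [0.5, 1]
g(0.75) = -2.265625 < 0, so the root lies in [0.5, 0.75]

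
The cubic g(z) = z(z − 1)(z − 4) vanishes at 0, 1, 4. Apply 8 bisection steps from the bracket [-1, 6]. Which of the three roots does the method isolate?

g(2.5) = -5.625 < 0, so the root lies in [2.5, 6]
g(4.25) = 3.453125 > 0, so the root lies in [2.5, 4.25]
g(3.375) = -5.009766 < 0, so the root lies in [3.375, 4.25]
g(3.8125) = -2.0105 < 0, so the root lies in [3.8125, 4.25]
g(4.03125) = 0.3819 > 0, so the root lies in [3.8125, 4.03125]
g(3.921875) = -0.8953 < 0, so the root lies in [3.921875, 4.03125]
g(3.9765625) = -0.2774 < 0, so the root lies in [3.9765625, 4.03125]
g(4.00390625) = 0.047 > 0, so the root lies in [3.9765625, 4.00390625]

4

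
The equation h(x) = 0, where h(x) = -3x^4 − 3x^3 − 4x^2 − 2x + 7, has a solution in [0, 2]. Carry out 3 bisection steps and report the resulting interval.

[0.75, 1]

h(1) = -5 < 0, so the root lies in [0, 1]
h(0.5) = 4.4375 > 0, so the root lies in [0.5, 1]
h(0.75) = 1.035156 > 0, so the root lies in [0.75, 1]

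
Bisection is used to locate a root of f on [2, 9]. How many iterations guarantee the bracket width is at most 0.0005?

Width after n steps is 7/2^n. Need 2^n ≥ 7/0.0005 = 14000.
2^13 = 8192 < 14000 ≤ 2^14 = 16384, so n = 14.

14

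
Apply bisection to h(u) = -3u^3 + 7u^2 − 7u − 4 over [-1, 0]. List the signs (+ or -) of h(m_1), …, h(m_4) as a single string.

m = -0.5, h(m) = 1.625 (+); new bracket [-0.5, 0]
m = -0.25, h(m) = -1.765625 (−); new bracket [-0.5, -0.25]
m = -0.375, h(m) = -0.232422 (−); new bracket [-0.5, -0.375]
m = -0.4375, h(m) = 0.6536 (+); new bracket [-0.4375, -0.375]

+--+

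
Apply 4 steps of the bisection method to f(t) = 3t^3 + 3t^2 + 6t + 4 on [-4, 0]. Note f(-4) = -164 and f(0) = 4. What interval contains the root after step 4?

m = -2, f(m) = -20 (−); new bracket [-2, 0]
m = -1, f(m) = -2 (−); new bracket [-1, 0]
m = -0.5, f(m) = 1.375 (+); new bracket [-1, -0.5]
m = -0.75, f(m) = -0.0781 (−); new bracket [-0.75, -0.5]

[-0.75, -0.5]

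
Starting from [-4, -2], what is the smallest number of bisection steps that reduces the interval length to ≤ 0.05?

Width after n steps is 2/2^n. Need 2^n ≥ 2/0.05 = 40.
2^5 = 32 < 40 ≤ 2^6 = 64, so n = 6.

6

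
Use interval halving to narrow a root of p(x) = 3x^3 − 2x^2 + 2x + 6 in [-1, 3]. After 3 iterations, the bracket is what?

m = 1, p(m) = 9 (+); new bracket [-1, 1]
m = 0, p(m) = 6 (+); new bracket [-1, 0]
m = -0.5, p(m) = 4.125 (+); new bracket [-1, -0.5]

[-1, -0.5]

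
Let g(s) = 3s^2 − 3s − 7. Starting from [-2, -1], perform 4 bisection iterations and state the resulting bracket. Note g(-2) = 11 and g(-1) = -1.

[-1.125, -1.0625]

m = -1.5, g(m) = 4.25 (+); new bracket [-1.5, -1]
m = -1.25, g(m) = 1.4375 (+); new bracket [-1.25, -1]
m = -1.125, g(m) = 0.171875 (+); new bracket [-1.125, -1]
m = -1.0625, g(m) = -0.4258 (−); new bracket [-1.125, -1.0625]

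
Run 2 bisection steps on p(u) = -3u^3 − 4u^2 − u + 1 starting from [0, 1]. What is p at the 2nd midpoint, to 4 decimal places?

midpoint 0.5: p = -0.875 < 0 → [0, 0.5]
midpoint 0.25: p = 0.453125 > 0 → [0.25, 0.5]

0.4531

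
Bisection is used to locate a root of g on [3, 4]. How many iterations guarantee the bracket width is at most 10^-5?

17

Width after n steps is 1/2^n. Need 2^n ≥ 1/10^-5 = 100000.
2^16 = 65536 < 100000 ≤ 2^17 = 131072, so n = 17.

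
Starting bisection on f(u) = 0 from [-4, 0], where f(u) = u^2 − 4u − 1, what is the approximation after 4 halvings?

u = -2 gives f = 11, positive; keep [-2, 0]
u = -1 gives f = 4, positive; keep [-1, 0]
u = -0.5 gives f = 1.25, positive; keep [-0.5, 0]
u = -0.25 gives f = 0.0625, positive; keep [-0.25, 0]

-0.25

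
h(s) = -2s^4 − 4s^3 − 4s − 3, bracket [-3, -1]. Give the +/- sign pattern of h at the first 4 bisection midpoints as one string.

+-+-

midpoint -2: h = 5 > 0 → [-3, -2]
midpoint -2.5: h = -8.625 < 0 → [-2.5, -2]
midpoint -2.25: h = 0.304688 > 0 → [-2.5, -2.25]
midpoint -2.375: h = -3.5474 < 0 → [-2.375, -2.25]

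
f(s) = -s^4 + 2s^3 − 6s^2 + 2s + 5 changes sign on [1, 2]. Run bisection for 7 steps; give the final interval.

m = 1.5, f(m) = -3.8125 (−); new bracket [1, 1.5]
m = 1.25, f(m) = -0.410156 (−); new bracket [1, 1.25]
m = 1.125, f(m) = 0.9021 (+); new bracket [1.125, 1.25]
m = 1.1875, f(m) = 0.2746 (+); new bracket [1.1875, 1.25]
m = 1.21875, f(m) = -0.0603 (−); new bracket [1.1875, 1.21875]
m = 1.203125, f(m) = 0.109 (+); new bracket [1.203125, 1.21875]
m = 1.2109375, f(m) = 0.0248 (+); new bracket [1.2109375, 1.21875]

[1.2109375, 1.21875]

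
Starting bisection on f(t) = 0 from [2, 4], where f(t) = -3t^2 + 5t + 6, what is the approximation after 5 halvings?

2.4375

f(3) = -6 < 0, so the root lies in [2, 3]
f(2.5) = -0.25 < 0, so the root lies in [2, 2.5]
f(2.25) = 2.0625 > 0, so the root lies in [2.25, 2.5]
f(2.375) = 0.9531 > 0, so the root lies in [2.375, 2.5]
f(2.4375) = 0.3633 > 0, so the root lies in [2.4375, 2.5]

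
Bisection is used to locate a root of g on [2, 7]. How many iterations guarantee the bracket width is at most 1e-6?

23

Width after n steps is 5/2^n. Need 2^n ≥ 5/1e-6 = 5000000.
2^22 = 4194304 < 5000000 ≤ 2^23 = 8388608, so n = 23.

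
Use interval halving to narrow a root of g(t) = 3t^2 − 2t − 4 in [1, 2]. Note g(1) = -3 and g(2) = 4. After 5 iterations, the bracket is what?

m = 1.5, g(m) = -0.25 (−); new bracket [1.5, 2]
m = 1.75, g(m) = 1.6875 (+); new bracket [1.5, 1.75]
m = 1.625, g(m) = 0.671875 (+); new bracket [1.5, 1.625]
m = 1.5625, g(m) = 0.1992 (+); new bracket [1.5, 1.5625]
m = 1.53125, g(m) = -0.0283 (−); new bracket [1.53125, 1.5625]

[1.53125, 1.5625]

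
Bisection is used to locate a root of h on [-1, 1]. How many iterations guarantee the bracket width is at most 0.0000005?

22

Width after n steps is 2/2^n. Need 2^n ≥ 2/0.0000005 = 4000000.
2^21 = 2097152 < 4000000 ≤ 2^22 = 4194304, so n = 22.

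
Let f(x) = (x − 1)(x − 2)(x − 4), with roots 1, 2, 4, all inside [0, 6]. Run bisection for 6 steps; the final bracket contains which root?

f(3) = -2 < 0, so the root lies in [3, 6]
f(4.5) = 4.375 > 0, so the root lies in [3, 4.5]
f(3.75) = -1.203125 < 0, so the root lies in [3.75, 4.5]
f(4.125) = 0.8301 > 0, so the root lies in [3.75, 4.125]
f(3.9375) = -0.3557 < 0, so the root lies in [3.9375, 4.125]
f(4.03125) = 0.1924 > 0, so the root lies in [3.9375, 4.03125]

4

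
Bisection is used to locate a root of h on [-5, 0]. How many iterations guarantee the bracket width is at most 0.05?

Width after n steps is 5/2^n. Need 2^n ≥ 5/0.05 = 100.
2^6 = 64 < 100 ≤ 2^7 = 128, so n = 7.

7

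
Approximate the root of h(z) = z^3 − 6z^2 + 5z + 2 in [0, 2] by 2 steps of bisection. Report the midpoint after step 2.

1.5

h(1) = 2 > 0, so the root lies in [1, 2]
h(1.5) = -0.625 < 0, so the root lies in [1, 1.5]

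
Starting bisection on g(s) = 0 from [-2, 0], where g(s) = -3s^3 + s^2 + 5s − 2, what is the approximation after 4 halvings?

-1.375

s = -1 gives g = -3, negative; keep [-2, -1]
s = -1.5 gives g = 2.875, positive; keep [-1.5, -1]
s = -1.25 gives g = -0.828125, negative; keep [-1.5, -1.25]
s = -1.375 gives g = 0.8145, positive; keep [-1.375, -1.25]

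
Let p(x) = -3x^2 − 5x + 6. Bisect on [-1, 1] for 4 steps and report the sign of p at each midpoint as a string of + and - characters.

+++-

midpoint 0: p = 6 > 0 → [0, 1]
midpoint 0.5: p = 2.75 > 0 → [0.5, 1]
midpoint 0.75: p = 0.5625 > 0 → [0.75, 1]
midpoint 0.875: p = -0.6719 < 0 → [0.75, 0.875]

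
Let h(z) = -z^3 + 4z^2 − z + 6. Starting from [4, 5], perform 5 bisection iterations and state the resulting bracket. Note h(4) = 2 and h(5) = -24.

[4.09375, 4.125]

h(4.5) = -8.625 < 0, so the root lies in [4, 4.5]
h(4.25) = -2.765625 < 0, so the root lies in [4, 4.25]
h(4.125) = -0.251953 < 0, so the root lies in [4, 4.125]
h(4.0625) = 0.906 > 0, so the root lies in [4.0625, 4.125]
h(4.09375) = 0.3351 > 0, so the root lies in [4.09375, 4.125]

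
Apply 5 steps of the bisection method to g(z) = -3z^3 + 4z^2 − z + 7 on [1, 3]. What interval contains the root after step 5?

g(2) = -3 < 0, so the root lies in [1, 2]
g(1.5) = 4.375 > 0, so the root lies in [1.5, 2]
g(1.75) = 1.421875 > 0, so the root lies in [1.75, 2]
g(1.875) = -0.5879 < 0, so the root lies in [1.75, 1.875]
g(1.8125) = 0.4651 > 0, so the root lies in [1.8125, 1.875]

[1.8125, 1.875]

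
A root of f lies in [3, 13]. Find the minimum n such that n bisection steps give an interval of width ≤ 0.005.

11

Width after n steps is 10/2^n. Need 2^n ≥ 10/0.005 = 2000.
2^10 = 1024 < 2000 ≤ 2^11 = 2048, so n = 11.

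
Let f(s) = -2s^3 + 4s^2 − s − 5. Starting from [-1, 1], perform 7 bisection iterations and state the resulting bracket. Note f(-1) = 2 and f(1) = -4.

s = 0 gives f = -5, negative; keep [-1, 0]
s = -0.5 gives f = -3.25, negative; keep [-1, -0.5]
s = -0.75 gives f = -1.15625, negative; keep [-1, -0.75]
s = -0.875 gives f = 0.2773, positive; keep [-0.875, -0.75]
s = -0.8125 gives f = -0.4741, negative; keep [-0.875, -0.8125]
s = -0.84375 gives f = -0.1072, negative; keep [-0.875, -0.84375]
s = -0.859375 gives f = 0.0828, positive; keep [-0.859375, -0.84375]

[-0.859375, -0.84375]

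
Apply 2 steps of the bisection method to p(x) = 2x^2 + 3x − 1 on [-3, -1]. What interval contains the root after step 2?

[-2, -1.5]

midpoint -2: p = 1 > 0 → [-2, -1]
midpoint -1.5: p = -1 < 0 → [-2, -1.5]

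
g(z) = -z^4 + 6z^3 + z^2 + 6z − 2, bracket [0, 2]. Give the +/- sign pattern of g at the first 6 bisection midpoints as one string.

midpoint 1: g = 10 > 0 → [0, 1]
midpoint 0.5: g = 1.9375 > 0 → [0, 0.5]
midpoint 0.25: g = -0.347656 < 0 → [0.25, 0.5]
midpoint 0.375: g = 0.6873 > 0 → [0.25, 0.375]
midpoint 0.3125: g = 0.1462 > 0 → [0.25, 0.3125]
midpoint 0.28125: g = -0.1062 < 0 → [0.28125, 0.3125]

++-++-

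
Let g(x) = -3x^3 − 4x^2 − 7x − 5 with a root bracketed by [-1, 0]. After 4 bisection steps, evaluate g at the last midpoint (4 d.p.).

-0.3440

x = -0.5 gives g = -2.125, negative; keep [-1, -0.5]
x = -0.75 gives g = -0.734375, negative; keep [-1, -0.75]
x = -0.875 gives g = 0.072266, positive; keep [-0.875, -0.75]
x = -0.8125 gives g = -0.344, negative; keep [-0.875, -0.8125]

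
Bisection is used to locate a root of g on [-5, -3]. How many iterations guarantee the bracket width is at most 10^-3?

Width after n steps is 2/2^n. Need 2^n ≥ 2/10^-3 = 2000.
2^10 = 1024 < 2000 ≤ 2^11 = 2048, so n = 11.

11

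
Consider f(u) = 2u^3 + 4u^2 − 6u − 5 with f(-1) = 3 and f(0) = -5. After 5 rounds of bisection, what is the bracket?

[-0.65625, -0.625]

m = -0.5, f(m) = -1.25 (−); new bracket [-1, -0.5]
m = -0.75, f(m) = 0.90625 (+); new bracket [-0.75, -0.5]
m = -0.625, f(m) = -0.175781 (−); new bracket [-0.75, -0.625]
m = -0.6875, f(m) = 0.3657 (+); new bracket [-0.6875, -0.625]
m = -0.65625, f(m) = 0.0949 (+); new bracket [-0.65625, -0.625]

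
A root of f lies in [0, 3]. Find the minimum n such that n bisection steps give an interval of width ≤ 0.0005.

Width after n steps is 3/2^n. Need 2^n ≥ 3/0.0005 = 6000.
2^12 = 4096 < 6000 ≤ 2^13 = 8192, so n = 13.

13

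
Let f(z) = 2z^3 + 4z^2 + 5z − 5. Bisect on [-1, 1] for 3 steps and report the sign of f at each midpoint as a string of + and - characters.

--+

f(0) = -5 < 0, so the root lies in [0, 1]
f(0.5) = -1.25 < 0, so the root lies in [0.5, 1]
f(0.75) = 1.84375 > 0, so the root lies in [0.5, 0.75]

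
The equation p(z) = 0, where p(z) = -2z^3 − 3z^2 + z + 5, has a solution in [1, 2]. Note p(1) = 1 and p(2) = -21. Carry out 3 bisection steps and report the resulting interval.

[1, 1.125]

p(1.5) = -7 < 0, so the root lies in [1, 1.5]
p(1.25) = -2.34375 < 0, so the root lies in [1, 1.25]
p(1.125) = -0.519531 < 0, so the root lies in [1, 1.125]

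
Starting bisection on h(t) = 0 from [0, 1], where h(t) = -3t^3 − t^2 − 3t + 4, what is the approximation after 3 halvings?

0.625

h(0.5) = 1.875 > 0, so the root lies in [0.5, 1]
h(0.75) = -0.078125 < 0, so the root lies in [0.5, 0.75]
h(0.625) = 1.001953 > 0, so the root lies in [0.625, 0.75]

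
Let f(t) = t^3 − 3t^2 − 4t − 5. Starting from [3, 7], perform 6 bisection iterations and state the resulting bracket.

t = 5 gives f = 25, positive; keep [3, 5]
t = 4 gives f = -5, negative; keep [4, 5]
t = 4.5 gives f = 7.375, positive; keep [4, 4.5]
t = 4.25 gives f = 0.5781, positive; keep [4, 4.25]
t = 4.125 gives f = -2.3574, negative; keep [4.125, 4.25]
t = 4.1875 gives f = -0.927, negative; keep [4.1875, 4.25]

[4.1875, 4.25]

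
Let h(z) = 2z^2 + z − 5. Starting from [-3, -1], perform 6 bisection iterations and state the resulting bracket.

midpoint -2: h = 1 > 0 → [-2, -1]
midpoint -1.5: h = -2 < 0 → [-2, -1.5]
midpoint -1.75: h = -0.625 < 0 → [-2, -1.75]
midpoint -1.875: h = 0.1562 > 0 → [-1.875, -1.75]
midpoint -1.8125: h = -0.2422 < 0 → [-1.875, -1.8125]
midpoint -1.84375: h = -0.0449 < 0 → [-1.875, -1.84375]

[-1.875, -1.84375]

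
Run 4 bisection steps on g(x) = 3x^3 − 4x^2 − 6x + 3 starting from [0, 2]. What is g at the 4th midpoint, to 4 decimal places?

m = 1, g(m) = -4 (−); new bracket [0, 1]
m = 0.5, g(m) = -0.625 (−); new bracket [0, 0.5]
m = 0.25, g(m) = 1.296875 (+); new bracket [0.25, 0.5]
m = 0.375, g(m) = 0.3457 (+); new bracket [0.375, 0.5]

0.3457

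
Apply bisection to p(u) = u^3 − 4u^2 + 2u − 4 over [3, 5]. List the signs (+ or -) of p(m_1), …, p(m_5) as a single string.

u = 4 gives p = 4, positive; keep [3, 4]
u = 3.5 gives p = -3.125, negative; keep [3.5, 4]
u = 3.75 gives p = -0.015625, negative; keep [3.75, 4]
u = 3.875 gives p = 1.873, positive; keep [3.75, 3.875]
u = 3.8125 gives p = 0.8997, positive; keep [3.75, 3.8125]

+--++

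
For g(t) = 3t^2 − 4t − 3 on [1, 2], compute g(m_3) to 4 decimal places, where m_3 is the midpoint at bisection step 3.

0.0469

m = 1.5, g(m) = -2.25 (−); new bracket [1.5, 2]
m = 1.75, g(m) = -0.8125 (−); new bracket [1.75, 2]
m = 1.875, g(m) = 0.046875 (+); new bracket [1.75, 1.875]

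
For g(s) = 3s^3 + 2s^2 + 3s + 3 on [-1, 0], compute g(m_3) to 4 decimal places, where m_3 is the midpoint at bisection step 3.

midpoint -0.5: g = 1.625 > 0 → [-1, -0.5]
midpoint -0.75: g = 0.609375 > 0 → [-1, -0.75]
midpoint -0.875: g = -0.103516 < 0 → [-0.875, -0.75]

-0.1035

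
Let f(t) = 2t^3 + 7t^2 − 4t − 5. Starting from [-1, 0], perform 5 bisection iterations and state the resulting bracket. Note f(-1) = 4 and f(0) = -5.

[-0.65625, -0.625]

midpoint -0.5: f = -1.5 < 0 → [-1, -0.5]
midpoint -0.75: f = 1.09375 > 0 → [-0.75, -0.5]
midpoint -0.625: f = -0.253906 < 0 → [-0.75, -0.625]
midpoint -0.6875: f = 0.4087 > 0 → [-0.6875, -0.625]
midpoint -0.65625: f = 0.0744 > 0 → [-0.65625, -0.625]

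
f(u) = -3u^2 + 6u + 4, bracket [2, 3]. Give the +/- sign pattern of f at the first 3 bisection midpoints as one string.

+--

midpoint 2.5: f = 0.25 > 0 → [2.5, 3]
midpoint 2.75: f = -2.1875 < 0 → [2.5, 2.75]
midpoint 2.625: f = -0.921875 < 0 → [2.5, 2.625]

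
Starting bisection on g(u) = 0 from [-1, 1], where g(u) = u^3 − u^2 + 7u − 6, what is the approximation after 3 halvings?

m = 0, g(m) = -6 (−); new bracket [0, 1]
m = 0.5, g(m) = -2.625 (−); new bracket [0.5, 1]
m = 0.75, g(m) = -0.890625 (−); new bracket [0.75, 1]

0.75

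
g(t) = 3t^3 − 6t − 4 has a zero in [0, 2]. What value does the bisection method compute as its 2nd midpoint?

midpoint 1: g = -7 < 0 → [1, 2]
midpoint 1.5: g = -2.875 < 0 → [1.5, 2]

1.5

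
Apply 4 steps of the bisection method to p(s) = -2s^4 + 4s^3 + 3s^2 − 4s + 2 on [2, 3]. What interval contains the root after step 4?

m = 2.5, p(m) = -4.875 (−); new bracket [2, 2.5]
m = 2.25, p(m) = 2.492188 (+); new bracket [2.25, 2.5]
m = 2.375, p(m) = -0.625488 (−); new bracket [2.25, 2.375]
m = 2.3125, p(m) = 1.0639 (+); new bracket [2.3125, 2.375]

[2.3125, 2.375]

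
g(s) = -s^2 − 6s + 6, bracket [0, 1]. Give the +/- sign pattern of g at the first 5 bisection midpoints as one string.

m = 0.5, g(m) = 2.75 (+); new bracket [0.5, 1]
m = 0.75, g(m) = 0.9375 (+); new bracket [0.75, 1]
m = 0.875, g(m) = -0.015625 (−); new bracket [0.75, 0.875]
m = 0.8125, g(m) = 0.4648 (+); new bracket [0.8125, 0.875]
m = 0.84375, g(m) = 0.2256 (+); new bracket [0.84375, 0.875]

++-++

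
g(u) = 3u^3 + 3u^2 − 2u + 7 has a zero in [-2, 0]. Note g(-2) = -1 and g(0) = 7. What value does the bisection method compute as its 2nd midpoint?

g(-1) = 9 > 0, so the root lies in [-2, -1]
g(-1.5) = 6.625 > 0, so the root lies in [-2, -1.5]

-1.5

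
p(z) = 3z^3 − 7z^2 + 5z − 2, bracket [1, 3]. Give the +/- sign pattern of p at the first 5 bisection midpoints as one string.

+-+++

z = 2 gives p = 4, positive; keep [1, 2]
z = 1.5 gives p = -0.125, negative; keep [1.5, 2]
z = 1.75 gives p = 1.390625, positive; keep [1.5, 1.75]
z = 1.625 gives p = 0.5137, positive; keep [1.5, 1.625]
z = 1.5625 gives p = 0.1667, positive; keep [1.5, 1.5625]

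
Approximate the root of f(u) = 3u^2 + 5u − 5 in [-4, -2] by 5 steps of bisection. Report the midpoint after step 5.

-2.3125

u = -3 gives f = 7, positive; keep [-3, -2]
u = -2.5 gives f = 1.25, positive; keep [-2.5, -2]
u = -2.25 gives f = -1.0625, negative; keep [-2.5, -2.25]
u = -2.375 gives f = 0.0469, positive; keep [-2.375, -2.25]
u = -2.3125 gives f = -0.5195, negative; keep [-2.375, -2.3125]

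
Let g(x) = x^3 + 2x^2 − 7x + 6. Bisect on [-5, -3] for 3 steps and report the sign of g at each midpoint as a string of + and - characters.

m = -4, g(m) = 2 (+); new bracket [-5, -4]
m = -4.5, g(m) = -13.125 (−); new bracket [-4.5, -4]
m = -4.25, g(m) = -4.890625 (−); new bracket [-4.25, -4]

+--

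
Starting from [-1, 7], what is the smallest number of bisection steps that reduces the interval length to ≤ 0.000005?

21

Width after n steps is 8/2^n. Need 2^n ≥ 8/0.000005 = 1600000.
2^20 = 1048576 < 1600000 ≤ 2^21 = 2097152, so n = 21.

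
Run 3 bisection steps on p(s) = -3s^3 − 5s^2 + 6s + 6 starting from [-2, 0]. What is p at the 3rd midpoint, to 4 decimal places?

-0.0469

midpoint -1: p = -2 < 0 → [-1, 0]
midpoint -0.5: p = 2.125 > 0 → [-1, -0.5]
midpoint -0.75: p = -0.046875 < 0 → [-0.75, -0.5]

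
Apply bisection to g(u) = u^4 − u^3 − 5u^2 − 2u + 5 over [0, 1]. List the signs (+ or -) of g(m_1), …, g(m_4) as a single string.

u = 0.5 gives g = 2.6875, positive; keep [0.5, 1]
u = 0.75 gives g = 0.582031, positive; keep [0.75, 1]
u = 0.875 gives g = -0.661865, negative; keep [0.75, 0.875]
u = 0.8125 gives g = -0.0264, negative; keep [0.75, 0.8125]

++--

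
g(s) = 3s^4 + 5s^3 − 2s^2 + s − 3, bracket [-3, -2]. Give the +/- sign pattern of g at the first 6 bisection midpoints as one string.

g(-2.5) = 21.0625 > 0, so the root lies in [-2.5, -2]
g(-2.25) = 4.558594 > 0, so the root lies in [-2.25, -2]
g(-2.125) = -0.962158 < 0, so the root lies in [-2.25, -2.125]
g(-2.1875) = 1.5977 > 0, so the root lies in [-2.1875, -2.125]
g(-2.15625) = 0.2696 > 0, so the root lies in [-2.15625, -2.125]
g(-2.140625) = -0.3581 < 0, so the root lies in [-2.15625, -2.140625]

++-++-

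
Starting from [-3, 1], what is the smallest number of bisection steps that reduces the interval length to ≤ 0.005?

Width after n steps is 4/2^n. Need 2^n ≥ 4/0.005 = 800.
2^9 = 512 < 800 ≤ 2^10 = 1024, so n = 10.

10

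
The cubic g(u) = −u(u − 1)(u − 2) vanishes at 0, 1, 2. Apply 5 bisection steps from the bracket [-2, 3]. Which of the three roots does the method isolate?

m = 0.5, g(m) = -0.375 (−); new bracket [-2, 0.5]
m = -0.75, g(m) = 3.609375 (+); new bracket [-0.75, 0.5]
m = -0.125, g(m) = 0.298828 (+); new bracket [-0.125, 0.5]
m = 0.1875, g(m) = -0.2761 (−); new bracket [-0.125, 0.1875]
m = 0.03125, g(m) = -0.0596 (−); new bracket [-0.125, 0.03125]

0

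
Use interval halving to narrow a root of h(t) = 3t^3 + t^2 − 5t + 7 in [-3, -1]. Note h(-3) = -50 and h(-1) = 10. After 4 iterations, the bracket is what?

h(-2) = -3 < 0, so the root lies in [-2, -1]
h(-1.5) = 6.625 > 0, so the root lies in [-2, -1.5]
h(-1.75) = 2.734375 > 0, so the root lies in [-2, -1.75]
h(-1.875) = 0.1152 > 0, so the root lies in [-2, -1.875]

[-2, -1.875]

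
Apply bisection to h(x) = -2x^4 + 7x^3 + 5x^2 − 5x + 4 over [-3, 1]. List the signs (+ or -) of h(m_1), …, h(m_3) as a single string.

m = -1, h(m) = 5 (+); new bracket [-3, -1]
m = -2, h(m) = -54 (−); new bracket [-2, -1]
m = -1.5, h(m) = -11 (−); new bracket [-1.5, -1]

+--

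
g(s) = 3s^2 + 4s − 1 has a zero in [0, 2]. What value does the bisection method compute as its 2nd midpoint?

0.5

g(1) = 6 > 0, so the root lies in [0, 1]
g(0.5) = 1.75 > 0, so the root lies in [0, 0.5]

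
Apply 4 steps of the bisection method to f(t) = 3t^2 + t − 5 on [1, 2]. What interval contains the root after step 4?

[1.125, 1.1875]

m = 1.5, f(m) = 3.25 (+); new bracket [1, 1.5]
m = 1.25, f(m) = 0.9375 (+); new bracket [1, 1.25]
m = 1.125, f(m) = -0.078125 (−); new bracket [1.125, 1.25]
m = 1.1875, f(m) = 0.418 (+); new bracket [1.125, 1.1875]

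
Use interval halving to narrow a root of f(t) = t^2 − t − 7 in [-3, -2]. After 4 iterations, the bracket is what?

[-2.25, -2.1875]

f(-2.5) = 1.75 > 0, so the root lies in [-2.5, -2]
f(-2.25) = 0.3125 > 0, so the root lies in [-2.25, -2]
f(-2.125) = -0.359375 < 0, so the root lies in [-2.25, -2.125]
f(-2.1875) = -0.0273 < 0, so the root lies in [-2.25, -2.1875]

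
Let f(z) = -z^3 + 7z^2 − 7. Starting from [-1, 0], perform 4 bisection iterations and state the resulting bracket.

[-1, -0.9375]

z = -0.5 gives f = -5.125, negative; keep [-1, -0.5]
z = -0.75 gives f = -2.640625, negative; keep [-1, -0.75]
z = -0.875 gives f = -0.970703, negative; keep [-1, -0.875]
z = -0.9375 gives f = -0.0237, negative; keep [-1, -0.9375]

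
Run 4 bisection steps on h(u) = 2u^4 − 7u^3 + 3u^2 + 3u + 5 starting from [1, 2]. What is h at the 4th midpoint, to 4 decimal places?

midpoint 1.5: h = 2.75 > 0 → [1.5, 2]
midpoint 1.75: h = 0.679688 > 0 → [1.75, 2]
midpoint 1.875: h = -0.251465 < 0 → [1.75, 1.875]
midpoint 1.8125: h = 0.1971 > 0 → [1.8125, 1.875]

0.1971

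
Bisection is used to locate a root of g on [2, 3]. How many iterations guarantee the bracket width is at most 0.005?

8

Width after n steps is 1/2^n. Need 2^n ≥ 1/0.005 = 200.
2^7 = 128 < 200 ≤ 2^8 = 256, so n = 8.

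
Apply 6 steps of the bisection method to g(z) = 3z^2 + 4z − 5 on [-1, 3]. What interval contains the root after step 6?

[0.75, 0.8125]

midpoint 1: g = 2 > 0 → [-1, 1]
midpoint 0: g = -5 < 0 → [0, 1]
midpoint 0.5: g = -2.25 < 0 → [0.5, 1]
midpoint 0.75: g = -0.3125 < 0 → [0.75, 1]
midpoint 0.875: g = 0.7969 > 0 → [0.75, 0.875]
midpoint 0.8125: g = 0.2305 > 0 → [0.75, 0.8125]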